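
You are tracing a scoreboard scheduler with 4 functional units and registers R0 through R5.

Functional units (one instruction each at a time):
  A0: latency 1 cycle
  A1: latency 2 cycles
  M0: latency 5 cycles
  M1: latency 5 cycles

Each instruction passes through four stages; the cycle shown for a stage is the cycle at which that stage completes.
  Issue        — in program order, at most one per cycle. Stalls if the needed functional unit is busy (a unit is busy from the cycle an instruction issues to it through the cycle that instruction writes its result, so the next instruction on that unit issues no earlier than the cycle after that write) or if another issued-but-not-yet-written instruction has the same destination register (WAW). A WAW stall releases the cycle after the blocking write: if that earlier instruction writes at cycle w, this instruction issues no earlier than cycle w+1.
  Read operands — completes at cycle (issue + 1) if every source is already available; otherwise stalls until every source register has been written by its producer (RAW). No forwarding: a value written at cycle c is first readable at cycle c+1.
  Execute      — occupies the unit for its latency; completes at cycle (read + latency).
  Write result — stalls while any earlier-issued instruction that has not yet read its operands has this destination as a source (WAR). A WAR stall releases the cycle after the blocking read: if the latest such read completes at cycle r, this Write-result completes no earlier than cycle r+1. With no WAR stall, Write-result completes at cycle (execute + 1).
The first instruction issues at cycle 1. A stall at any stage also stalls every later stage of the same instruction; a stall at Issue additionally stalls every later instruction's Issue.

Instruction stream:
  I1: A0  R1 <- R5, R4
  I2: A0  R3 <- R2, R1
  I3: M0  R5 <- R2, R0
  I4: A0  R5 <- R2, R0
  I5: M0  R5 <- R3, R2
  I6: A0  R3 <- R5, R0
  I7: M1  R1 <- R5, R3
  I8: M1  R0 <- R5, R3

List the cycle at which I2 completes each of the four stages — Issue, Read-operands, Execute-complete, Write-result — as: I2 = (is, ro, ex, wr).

[I1] 1/2/3/4
[I2] 5/6/7/8  (struct: A0 busy until I1 writes@4)
[I3] 6/7/12/13
[I4] 14/15/16/17  (WAW R5: wait I3 write@13)
[I5] 18/19/24/25  (WAW R5: wait I4 write@17)
[I6] 19/26/27/28  (RAW R5: wait I5 write@25)
[I7] 20/29/34/35  (RAW R3: wait I6 write@28)
[I8] 36/37/42/43  (struct: M1 busy until I7 writes@35)

I2 = (5, 6, 7, 8)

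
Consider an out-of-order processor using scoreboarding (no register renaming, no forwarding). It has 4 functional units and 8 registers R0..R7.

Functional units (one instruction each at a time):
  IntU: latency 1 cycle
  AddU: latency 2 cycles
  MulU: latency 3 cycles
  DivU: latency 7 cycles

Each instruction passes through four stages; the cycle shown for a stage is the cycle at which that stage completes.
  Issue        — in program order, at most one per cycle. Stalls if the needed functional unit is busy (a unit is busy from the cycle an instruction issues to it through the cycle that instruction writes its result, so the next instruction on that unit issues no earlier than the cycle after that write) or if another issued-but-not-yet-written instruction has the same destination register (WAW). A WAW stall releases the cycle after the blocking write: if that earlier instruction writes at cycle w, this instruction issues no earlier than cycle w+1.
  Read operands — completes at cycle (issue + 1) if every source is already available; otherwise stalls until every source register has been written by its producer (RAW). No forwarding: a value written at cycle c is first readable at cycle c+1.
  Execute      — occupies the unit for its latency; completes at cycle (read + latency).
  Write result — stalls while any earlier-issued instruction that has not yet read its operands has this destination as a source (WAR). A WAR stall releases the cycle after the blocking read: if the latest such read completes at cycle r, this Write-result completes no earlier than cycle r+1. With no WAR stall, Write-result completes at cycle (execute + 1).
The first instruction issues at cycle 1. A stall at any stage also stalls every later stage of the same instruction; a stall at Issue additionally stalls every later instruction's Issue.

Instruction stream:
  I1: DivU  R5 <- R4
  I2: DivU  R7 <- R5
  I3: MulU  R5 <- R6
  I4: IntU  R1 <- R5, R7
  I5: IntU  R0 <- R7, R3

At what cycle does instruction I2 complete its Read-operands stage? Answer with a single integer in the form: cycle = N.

t=1  I1→DivU
t=2  I1 RO
t=9  I1 EX
t=10  I1 WR R5
t=11  I2→DivU
t=12  I2 RO; I3→MulU
t=13  I3 RO; I4→IntU
t=16  I3 EX
t=17  I3 WR R5
t=19  I2 EX
t=20  I2 WR R7
t=21  I4 RO
t=22  I4 EX
t=23  I4 WR R1
t=24  I5→IntU
t=25  I5 RO
t=26  I5 EX
t=27  I5 WR R0

cycle = 12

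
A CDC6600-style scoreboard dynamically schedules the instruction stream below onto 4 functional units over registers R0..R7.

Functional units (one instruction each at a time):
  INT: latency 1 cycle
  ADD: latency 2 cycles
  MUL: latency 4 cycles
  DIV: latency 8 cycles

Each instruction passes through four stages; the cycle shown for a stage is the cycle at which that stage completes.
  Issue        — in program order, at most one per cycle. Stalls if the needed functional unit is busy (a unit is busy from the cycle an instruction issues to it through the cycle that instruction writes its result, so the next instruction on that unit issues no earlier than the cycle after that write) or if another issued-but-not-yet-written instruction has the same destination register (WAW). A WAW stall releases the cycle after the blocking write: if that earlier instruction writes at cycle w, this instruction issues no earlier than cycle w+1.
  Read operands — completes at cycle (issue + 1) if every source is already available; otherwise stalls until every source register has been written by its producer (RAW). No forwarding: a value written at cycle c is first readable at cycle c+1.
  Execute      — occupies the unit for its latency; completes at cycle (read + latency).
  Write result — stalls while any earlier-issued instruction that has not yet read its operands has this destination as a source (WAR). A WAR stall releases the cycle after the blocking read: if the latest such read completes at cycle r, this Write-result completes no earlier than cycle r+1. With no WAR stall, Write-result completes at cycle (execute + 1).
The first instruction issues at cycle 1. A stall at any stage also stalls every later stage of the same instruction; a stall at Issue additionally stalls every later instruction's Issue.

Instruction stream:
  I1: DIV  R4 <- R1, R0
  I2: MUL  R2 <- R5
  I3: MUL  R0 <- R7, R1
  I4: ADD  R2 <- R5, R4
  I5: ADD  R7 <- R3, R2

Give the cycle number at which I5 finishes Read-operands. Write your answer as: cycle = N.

cycle = 17

[I1] 1/2/10/11
[I2] 2/3/7/8
[I3] 9/10/14/15  (struct: MUL busy until I2 writes@8)
[I4] 10/12/14/15  (RAW R4: wait I1 write@11)
[I5] 16/17/19/20  (struct: ADD busy until I4 writes@15)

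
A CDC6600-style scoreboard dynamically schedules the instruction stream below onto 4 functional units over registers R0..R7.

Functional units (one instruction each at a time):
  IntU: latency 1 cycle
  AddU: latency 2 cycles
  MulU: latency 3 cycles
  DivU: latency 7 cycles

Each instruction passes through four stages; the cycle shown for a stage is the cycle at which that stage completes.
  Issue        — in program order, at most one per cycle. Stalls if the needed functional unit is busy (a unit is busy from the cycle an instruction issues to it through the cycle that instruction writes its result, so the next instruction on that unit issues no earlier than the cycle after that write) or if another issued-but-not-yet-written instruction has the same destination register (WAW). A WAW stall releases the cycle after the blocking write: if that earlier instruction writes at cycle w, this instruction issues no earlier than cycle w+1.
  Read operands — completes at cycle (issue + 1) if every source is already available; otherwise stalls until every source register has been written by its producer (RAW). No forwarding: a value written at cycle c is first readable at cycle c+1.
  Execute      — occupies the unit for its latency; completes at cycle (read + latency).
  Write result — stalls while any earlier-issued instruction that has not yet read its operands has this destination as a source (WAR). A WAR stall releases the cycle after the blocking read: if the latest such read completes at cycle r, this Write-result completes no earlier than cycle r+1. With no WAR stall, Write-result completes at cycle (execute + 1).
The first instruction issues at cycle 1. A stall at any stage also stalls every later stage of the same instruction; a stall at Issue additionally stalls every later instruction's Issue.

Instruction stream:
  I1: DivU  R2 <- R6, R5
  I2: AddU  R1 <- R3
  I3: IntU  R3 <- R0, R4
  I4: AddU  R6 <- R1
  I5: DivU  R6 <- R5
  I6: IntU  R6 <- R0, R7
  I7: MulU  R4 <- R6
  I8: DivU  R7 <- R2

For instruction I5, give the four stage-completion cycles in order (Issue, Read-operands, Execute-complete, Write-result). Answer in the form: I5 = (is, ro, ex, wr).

cycle 1: I1→DivU
cycle 2: I1 RO; I2→AddU
cycle 3: I2 RO; I3→IntU
cycle 4: I3 RO
cycle 5: I2 EX; I3 EX
cycle 6: I2 WR R1; I3 WR R3
cycle 7: I4→AddU
cycle 8: I4 RO
cycle 9: I1 EX
cycle 10: I1 WR R2; I4 EX
cycle 11: I4 WR R6
cycle 12: I5→DivU
cycle 13: I5 RO
cycle 20: I5 EX
cycle 21: I5 WR R6
cycle 22: I6→IntU
cycle 23: I6 RO; I7→MulU
cycle 24: I6 EX; I8→DivU
cycle 25: I6 WR R6; I8 RO
cycle 26: I7 RO
cycle 29: I7 EX
cycle 30: I7 WR R4
cycle 32: I8 EX
cycle 33: I8 WR R7

I5 = (12, 13, 20, 21)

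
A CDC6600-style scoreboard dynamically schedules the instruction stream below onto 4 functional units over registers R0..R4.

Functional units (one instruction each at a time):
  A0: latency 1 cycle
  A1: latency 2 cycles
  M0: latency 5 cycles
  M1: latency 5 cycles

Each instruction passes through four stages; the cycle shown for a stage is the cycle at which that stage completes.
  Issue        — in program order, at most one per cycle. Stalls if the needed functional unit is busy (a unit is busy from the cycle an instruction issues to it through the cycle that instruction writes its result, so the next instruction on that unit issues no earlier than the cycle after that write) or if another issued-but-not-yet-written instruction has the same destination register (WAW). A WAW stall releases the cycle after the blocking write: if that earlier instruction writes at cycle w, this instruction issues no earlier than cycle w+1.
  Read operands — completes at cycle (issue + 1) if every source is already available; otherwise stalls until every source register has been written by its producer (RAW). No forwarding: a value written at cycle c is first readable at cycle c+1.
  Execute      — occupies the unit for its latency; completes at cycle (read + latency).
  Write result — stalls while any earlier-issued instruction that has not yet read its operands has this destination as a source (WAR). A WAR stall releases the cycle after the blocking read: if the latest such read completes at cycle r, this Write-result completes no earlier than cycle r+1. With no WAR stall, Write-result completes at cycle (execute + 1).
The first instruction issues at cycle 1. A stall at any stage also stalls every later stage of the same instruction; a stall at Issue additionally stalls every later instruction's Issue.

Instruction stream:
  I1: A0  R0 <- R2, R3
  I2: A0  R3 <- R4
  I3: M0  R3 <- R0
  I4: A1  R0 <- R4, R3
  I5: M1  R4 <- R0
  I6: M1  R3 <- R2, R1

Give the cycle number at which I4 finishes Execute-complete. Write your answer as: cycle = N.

cycle = 19

1) issue 1, read 2, done 3, write 4
2) issue 5, read 6, done 7, write 8  <struct: A0 busy until I1 writes@4>
3) issue 9, read 10, done 15, write 16  <WAW R3: wait I2 write@8>
4) issue 10, read 17, done 19, write 20  <RAW R3: wait I3 write@16>
5) issue 11, read 21, done 26, write 27  <RAW R0: wait I4 write@20>
6) issue 28, read 29, done 34, write 35  <struct: M1 busy until I5 writes@27>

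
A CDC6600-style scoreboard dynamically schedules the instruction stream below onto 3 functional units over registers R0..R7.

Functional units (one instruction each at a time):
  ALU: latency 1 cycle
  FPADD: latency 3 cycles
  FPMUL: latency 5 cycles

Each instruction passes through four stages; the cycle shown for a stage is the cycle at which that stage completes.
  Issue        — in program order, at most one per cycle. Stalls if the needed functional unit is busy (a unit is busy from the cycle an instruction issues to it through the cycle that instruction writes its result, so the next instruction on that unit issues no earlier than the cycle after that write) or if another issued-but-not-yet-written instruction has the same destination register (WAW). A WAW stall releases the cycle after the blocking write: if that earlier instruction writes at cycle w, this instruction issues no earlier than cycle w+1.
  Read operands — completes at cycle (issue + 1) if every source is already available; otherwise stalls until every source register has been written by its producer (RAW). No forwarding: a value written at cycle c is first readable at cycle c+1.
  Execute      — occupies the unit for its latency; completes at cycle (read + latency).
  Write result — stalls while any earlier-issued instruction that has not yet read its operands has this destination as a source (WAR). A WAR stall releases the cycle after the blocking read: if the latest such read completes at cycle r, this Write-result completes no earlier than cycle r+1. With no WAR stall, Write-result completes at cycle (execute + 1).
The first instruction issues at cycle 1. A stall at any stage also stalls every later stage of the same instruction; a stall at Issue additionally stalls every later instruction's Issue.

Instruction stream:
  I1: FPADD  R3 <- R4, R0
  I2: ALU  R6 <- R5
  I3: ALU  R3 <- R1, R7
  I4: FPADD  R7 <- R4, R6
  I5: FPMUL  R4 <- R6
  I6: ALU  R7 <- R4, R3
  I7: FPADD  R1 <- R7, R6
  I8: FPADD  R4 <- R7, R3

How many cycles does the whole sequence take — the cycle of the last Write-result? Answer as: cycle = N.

cycle = 30

  I1 | 1 | 2 | 5 | 6
  I2 | 2 | 3 | 4 | 5
  I3 | 7 | 8 | 9 | 10   WAW R3: wait I1 write@6
  I4 | 8 | 9 | 12 | 13
  I5 | 9 | 10 | 15 | 16
  I6 | 14 | 17 | 18 | 19   WAW R7: wait I4 write@13 · RAW R4: wait I5 write@16
  I7 | 15 | 20 | 23 | 24   RAW R7: wait I6 write@19
  I8 | 25 | 26 | 29 | 30   struct: FPADD busy until I7 writes@24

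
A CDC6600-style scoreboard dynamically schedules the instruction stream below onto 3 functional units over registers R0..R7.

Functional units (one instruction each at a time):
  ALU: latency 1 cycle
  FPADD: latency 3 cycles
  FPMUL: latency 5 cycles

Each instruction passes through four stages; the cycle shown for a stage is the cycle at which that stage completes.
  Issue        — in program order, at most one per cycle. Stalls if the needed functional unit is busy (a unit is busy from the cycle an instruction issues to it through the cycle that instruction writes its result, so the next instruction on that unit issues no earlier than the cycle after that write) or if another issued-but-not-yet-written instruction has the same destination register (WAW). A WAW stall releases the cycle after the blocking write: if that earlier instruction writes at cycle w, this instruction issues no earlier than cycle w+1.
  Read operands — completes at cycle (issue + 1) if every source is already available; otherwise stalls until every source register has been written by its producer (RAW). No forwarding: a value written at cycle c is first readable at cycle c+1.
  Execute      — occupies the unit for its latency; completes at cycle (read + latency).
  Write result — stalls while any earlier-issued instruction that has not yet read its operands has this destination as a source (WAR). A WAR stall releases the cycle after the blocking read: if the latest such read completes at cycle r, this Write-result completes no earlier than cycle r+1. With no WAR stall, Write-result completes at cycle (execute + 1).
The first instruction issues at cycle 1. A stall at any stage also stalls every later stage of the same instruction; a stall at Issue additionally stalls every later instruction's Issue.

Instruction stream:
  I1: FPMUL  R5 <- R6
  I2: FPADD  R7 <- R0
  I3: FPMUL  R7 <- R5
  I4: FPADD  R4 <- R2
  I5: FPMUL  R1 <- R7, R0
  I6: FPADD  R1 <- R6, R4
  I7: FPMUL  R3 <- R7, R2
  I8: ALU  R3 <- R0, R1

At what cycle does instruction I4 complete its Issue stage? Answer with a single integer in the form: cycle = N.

I1: IS=1 RO=2 EX=7 WR=8
I2: IS=2 RO=3 EX=6 WR=7
I3: IS=9 RO=10 EX=15 WR=16  [struct: FPMUL busy until I1 writes@8]
I4: IS=10 RO=11 EX=14 WR=15
I5: IS=17 RO=18 EX=23 WR=24  [struct: FPMUL busy until I3 writes@16]
I6: IS=25 RO=26 EX=29 WR=30  [WAW R1: wait I5 write@24]
I7: IS=26 RO=27 EX=32 WR=33
I8: IS=34 RO=35 EX=36 WR=37  [WAW R3: wait I7 write@33]

cycle = 10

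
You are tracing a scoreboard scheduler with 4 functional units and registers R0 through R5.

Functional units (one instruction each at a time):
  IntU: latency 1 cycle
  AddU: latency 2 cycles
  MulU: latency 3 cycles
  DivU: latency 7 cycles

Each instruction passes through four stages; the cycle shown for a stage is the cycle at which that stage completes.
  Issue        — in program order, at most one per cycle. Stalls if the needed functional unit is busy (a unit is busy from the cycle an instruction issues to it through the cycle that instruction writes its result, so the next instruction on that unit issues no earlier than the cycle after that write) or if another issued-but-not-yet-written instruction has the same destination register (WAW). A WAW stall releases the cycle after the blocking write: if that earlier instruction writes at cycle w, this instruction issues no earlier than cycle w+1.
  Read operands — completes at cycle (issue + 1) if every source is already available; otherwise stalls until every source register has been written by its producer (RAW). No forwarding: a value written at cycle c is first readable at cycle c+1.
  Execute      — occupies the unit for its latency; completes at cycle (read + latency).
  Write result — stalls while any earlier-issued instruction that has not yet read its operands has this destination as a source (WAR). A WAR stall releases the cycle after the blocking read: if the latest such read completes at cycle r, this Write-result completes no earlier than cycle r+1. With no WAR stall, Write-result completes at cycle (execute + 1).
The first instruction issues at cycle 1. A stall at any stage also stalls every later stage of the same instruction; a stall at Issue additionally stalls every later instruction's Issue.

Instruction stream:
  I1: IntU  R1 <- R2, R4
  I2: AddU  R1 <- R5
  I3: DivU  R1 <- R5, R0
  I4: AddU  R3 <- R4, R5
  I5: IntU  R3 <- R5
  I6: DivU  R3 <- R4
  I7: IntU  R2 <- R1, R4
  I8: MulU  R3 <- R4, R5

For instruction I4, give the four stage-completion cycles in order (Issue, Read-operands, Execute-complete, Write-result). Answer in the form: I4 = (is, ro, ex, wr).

I4 = (11, 12, 14, 15)

t=1  I1→IntU
t=2  I1 RO
t=3  I1 EX
t=4  I1 WR R1
t=5  I2→AddU
t=6  I2 RO
t=8  I2 EX
t=9  I2 WR R1
t=10  I3→DivU
t=11  I3 RO; I4→AddU
t=12  I4 RO
t=14  I4 EX
t=15  I4 WR R3
t=16  I5→IntU
t=17  I5 RO
t=18  I3 EX; I5 EX
t=19  I3 WR R1; I5 WR R3
t=20  I6→DivU
t=21  I6 RO; I7→IntU
t=22  I7 RO
t=23  I7 EX
t=24  I7 WR R2
t=28  I6 EX
t=29  I6 WR R3
t=30  I8→MulU
t=31  I8 RO
t=34  I8 EX
t=35  I8 WR R3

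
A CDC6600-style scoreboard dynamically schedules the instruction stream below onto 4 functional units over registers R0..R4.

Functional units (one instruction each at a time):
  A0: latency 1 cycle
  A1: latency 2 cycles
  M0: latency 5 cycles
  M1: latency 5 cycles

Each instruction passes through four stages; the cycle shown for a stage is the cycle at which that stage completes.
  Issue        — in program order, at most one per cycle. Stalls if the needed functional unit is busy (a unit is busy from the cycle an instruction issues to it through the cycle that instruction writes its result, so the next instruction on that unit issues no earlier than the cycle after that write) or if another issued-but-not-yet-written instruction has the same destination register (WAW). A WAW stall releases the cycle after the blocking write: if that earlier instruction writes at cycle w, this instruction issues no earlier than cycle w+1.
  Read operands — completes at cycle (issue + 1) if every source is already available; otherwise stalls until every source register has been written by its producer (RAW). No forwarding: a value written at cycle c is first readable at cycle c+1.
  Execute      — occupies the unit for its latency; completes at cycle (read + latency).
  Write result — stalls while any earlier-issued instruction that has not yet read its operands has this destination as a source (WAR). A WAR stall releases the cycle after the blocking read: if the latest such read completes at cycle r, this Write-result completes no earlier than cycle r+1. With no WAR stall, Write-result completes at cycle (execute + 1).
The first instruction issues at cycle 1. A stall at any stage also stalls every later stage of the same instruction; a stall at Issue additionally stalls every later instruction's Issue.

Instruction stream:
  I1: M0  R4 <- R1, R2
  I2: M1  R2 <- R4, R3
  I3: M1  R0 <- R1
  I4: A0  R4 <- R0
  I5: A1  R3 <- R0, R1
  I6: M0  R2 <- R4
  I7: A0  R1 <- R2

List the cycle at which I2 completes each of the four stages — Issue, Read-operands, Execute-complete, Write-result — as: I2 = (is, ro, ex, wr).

I2 = (2, 9, 14, 15)

I1: IS=1 RO=2 EX=7 WR=8
I2: IS=2 RO=9 EX=14 WR=15  [RAW R4: wait I1 write@8]
I3: IS=16 RO=17 EX=22 WR=23  [struct: M1 busy until I2 writes@15]
I4: IS=17 RO=24 EX=25 WR=26  [RAW R0: wait I3 write@23]
I5: IS=18 RO=24 EX=26 WR=27  [RAW R0: wait I3 write@23]
I6: IS=19 RO=27 EX=32 WR=33  [RAW R4: wait I4 write@26]
I7: IS=27 RO=34 EX=35 WR=36  [struct: A0 busy until I4 writes@26; RAW R2: wait I6 write@33]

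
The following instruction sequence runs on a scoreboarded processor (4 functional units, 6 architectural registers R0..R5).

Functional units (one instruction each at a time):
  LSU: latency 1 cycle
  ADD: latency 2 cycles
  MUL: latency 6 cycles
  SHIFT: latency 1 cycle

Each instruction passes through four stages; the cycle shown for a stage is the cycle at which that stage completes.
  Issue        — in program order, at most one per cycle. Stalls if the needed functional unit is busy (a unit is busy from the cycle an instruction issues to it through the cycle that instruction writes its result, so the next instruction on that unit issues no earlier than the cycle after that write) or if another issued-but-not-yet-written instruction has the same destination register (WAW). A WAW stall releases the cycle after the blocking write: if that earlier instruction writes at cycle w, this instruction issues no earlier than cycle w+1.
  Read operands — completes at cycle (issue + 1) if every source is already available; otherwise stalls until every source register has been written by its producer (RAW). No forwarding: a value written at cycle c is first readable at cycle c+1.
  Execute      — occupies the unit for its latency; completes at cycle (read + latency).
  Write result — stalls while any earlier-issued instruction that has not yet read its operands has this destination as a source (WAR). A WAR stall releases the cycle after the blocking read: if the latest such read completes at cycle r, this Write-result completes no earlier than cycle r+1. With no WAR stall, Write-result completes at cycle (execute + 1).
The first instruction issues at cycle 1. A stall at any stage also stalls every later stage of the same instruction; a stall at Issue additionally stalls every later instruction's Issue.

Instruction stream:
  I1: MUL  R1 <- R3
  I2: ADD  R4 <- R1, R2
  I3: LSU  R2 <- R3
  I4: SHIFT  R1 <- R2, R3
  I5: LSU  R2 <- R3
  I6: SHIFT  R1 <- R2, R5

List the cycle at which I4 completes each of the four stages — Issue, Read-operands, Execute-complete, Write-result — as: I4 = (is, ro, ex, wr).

c1: I1 dispatched to MUL
c2: I1 operands ready; I2 dispatched to ADD
c3: I3 dispatched to LSU
c4: I3 operands ready
c5: I3 complete
c8: I1 complete
c9: R1←I1
c10: I2 operands ready; I4 dispatched to SHIFT
c11: R2←I3
c12: I2 complete; I4 operands ready; I5 dispatched to LSU
c13: R4←I2; I4 complete; I5 operands ready
c14: R1←I4; I5 complete
c15: R2←I5; I6 dispatched to SHIFT
c16: I6 operands ready
c17: I6 complete
c18: R1←I6

I4 = (10, 12, 13, 14)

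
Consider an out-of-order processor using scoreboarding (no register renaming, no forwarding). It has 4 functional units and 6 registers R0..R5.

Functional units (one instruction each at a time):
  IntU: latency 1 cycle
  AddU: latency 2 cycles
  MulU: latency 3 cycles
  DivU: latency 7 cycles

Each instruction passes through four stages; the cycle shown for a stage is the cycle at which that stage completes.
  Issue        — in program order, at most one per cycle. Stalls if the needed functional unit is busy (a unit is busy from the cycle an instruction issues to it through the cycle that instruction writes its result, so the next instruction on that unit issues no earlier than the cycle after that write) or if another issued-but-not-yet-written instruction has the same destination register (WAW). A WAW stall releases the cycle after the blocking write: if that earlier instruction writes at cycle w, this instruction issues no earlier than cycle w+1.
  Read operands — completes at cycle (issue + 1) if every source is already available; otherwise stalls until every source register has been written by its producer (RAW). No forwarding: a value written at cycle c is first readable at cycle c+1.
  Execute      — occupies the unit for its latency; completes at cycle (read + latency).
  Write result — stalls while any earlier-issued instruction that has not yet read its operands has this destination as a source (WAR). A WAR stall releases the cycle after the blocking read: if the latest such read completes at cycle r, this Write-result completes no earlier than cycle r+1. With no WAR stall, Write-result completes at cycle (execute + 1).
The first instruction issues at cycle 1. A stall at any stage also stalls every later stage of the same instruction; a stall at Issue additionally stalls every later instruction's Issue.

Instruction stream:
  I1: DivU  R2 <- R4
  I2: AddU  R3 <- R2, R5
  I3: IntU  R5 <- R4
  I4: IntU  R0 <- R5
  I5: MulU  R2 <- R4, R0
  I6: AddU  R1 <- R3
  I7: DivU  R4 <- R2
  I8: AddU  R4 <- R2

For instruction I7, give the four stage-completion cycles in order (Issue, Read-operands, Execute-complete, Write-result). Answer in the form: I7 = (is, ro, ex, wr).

I1: IS=1 RO=2 EX=9 WR=10
I2: IS=2 RO=11 EX=13 WR=14  [RAW R2: wait I1 write@10]
I3: IS=3 RO=4 EX=5 WR=12  [WAR R5: wait I2 read@11]
I4: IS=13 RO=14 EX=15 WR=16  [struct: IntU busy until I3 writes@12]
I5: IS=14 RO=17 EX=20 WR=21  [RAW R0: wait I4 write@16]
I6: IS=15 RO=16 EX=18 WR=19
I7: IS=16 RO=22 EX=29 WR=30  [RAW R2: wait I5 write@21]
I8: IS=31 RO=32 EX=34 WR=35  [WAW R4: wait I7 write@30]

I7 = (16, 22, 29, 30)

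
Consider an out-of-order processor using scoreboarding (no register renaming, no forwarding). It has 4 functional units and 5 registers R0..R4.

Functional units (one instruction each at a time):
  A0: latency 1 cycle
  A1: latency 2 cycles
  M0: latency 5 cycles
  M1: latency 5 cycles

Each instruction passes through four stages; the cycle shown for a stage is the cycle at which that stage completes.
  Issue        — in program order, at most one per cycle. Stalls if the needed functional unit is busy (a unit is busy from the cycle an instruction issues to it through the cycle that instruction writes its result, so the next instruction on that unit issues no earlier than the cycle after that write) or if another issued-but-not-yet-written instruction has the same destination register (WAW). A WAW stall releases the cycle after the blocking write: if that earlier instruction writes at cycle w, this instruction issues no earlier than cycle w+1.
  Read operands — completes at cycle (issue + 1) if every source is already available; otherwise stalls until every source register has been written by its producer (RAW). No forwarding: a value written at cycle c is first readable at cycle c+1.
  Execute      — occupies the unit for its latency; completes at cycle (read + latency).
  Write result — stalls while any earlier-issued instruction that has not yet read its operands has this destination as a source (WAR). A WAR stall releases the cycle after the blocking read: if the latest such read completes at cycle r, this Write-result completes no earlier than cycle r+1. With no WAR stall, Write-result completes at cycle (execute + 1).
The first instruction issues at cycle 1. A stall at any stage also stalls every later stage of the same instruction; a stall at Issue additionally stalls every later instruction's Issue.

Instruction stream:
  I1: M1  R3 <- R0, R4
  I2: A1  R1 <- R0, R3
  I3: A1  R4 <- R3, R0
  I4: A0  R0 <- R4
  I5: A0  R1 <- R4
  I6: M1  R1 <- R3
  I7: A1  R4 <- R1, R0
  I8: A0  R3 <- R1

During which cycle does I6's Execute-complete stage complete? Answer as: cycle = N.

cycle = 31

[1] issue I1 (M1)
[2] I1 read-ops · issue I2 (A1)
[7] I1 finished on M1
[8] I1→R3
[9] I2 read-ops
[11] I2 finished on A1
[12] I2→R1
[13] issue I3 (A1)
[14] I3 read-ops · issue I4 (A0)
[16] I3 finished on A1
[17] I3→R4
[18] I4 read-ops
[19] I4 finished on A0
[20] I4→R0
[21] issue I5 (A0)
[22] I5 read-ops
[23] I5 finished on A0
[24] I5→R1
[25] issue I6 (M1)
[26] I6 read-ops · issue I7 (A1)
[27] issue I8 (A0)
[31] I6 finished on M1
[32] I6→R1
[33] I7 read-ops · I8 read-ops
[34] I8 finished on A0
[35] I7 finished on A1 · I8→R3
[36] I7→R4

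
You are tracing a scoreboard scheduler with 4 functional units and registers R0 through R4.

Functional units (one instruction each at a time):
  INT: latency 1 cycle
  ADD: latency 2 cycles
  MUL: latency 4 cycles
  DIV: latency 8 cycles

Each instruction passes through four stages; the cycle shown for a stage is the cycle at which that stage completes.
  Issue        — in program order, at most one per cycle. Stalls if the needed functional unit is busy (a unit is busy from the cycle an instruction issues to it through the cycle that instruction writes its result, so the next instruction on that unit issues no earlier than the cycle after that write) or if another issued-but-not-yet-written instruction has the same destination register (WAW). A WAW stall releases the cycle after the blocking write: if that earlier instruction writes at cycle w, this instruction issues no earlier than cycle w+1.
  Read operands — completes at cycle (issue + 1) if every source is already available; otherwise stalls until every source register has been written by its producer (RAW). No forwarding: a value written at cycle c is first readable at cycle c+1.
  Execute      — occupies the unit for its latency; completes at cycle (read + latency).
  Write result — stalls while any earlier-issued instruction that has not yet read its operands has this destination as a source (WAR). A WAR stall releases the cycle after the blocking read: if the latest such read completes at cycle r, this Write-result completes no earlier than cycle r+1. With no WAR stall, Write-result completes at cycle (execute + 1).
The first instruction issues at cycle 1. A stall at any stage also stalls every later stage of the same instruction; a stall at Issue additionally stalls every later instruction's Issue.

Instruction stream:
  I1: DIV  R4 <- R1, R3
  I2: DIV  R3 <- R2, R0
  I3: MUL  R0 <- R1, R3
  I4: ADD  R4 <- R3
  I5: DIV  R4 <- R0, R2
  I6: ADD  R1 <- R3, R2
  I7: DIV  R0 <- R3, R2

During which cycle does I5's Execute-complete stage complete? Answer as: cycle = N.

cycle = 37

I1 -> (1, 2, 10, 11)
I2 -> (12, 13, 21, 22)  // struct: DIV busy until I1 writes@11
I3 -> (13, 23, 27, 28)  // RAW R3: wait I2 write@22
I4 -> (14, 23, 25, 26)  // RAW R3: wait I2 write@22
I5 -> (27, 29, 37, 38)  // WAW R4: wait I4 write@26, RAW R0: wait I3 write@28
I6 -> (28, 29, 31, 32)
I7 -> (39, 40, 48, 49)  // struct: DIV busy until I5 writes@38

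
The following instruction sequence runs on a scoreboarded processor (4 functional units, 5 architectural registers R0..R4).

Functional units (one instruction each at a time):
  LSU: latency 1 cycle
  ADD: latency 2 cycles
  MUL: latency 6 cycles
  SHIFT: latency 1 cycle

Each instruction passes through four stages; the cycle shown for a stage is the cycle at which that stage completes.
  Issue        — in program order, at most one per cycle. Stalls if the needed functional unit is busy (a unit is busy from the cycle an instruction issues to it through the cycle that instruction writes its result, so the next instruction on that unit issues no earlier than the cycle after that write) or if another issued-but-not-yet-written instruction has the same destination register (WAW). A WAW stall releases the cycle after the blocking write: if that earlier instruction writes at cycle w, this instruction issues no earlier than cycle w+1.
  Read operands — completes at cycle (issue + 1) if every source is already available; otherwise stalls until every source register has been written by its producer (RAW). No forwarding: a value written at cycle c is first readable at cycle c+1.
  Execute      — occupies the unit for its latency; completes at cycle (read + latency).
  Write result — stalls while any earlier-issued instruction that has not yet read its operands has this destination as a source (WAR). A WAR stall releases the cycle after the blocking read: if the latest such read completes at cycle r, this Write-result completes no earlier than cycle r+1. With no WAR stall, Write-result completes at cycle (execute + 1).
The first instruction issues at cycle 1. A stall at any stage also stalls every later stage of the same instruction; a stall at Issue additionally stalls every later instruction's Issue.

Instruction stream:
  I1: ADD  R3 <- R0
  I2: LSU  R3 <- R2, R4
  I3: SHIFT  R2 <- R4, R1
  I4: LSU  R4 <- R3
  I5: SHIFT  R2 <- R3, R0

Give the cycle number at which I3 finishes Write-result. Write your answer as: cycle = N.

cycle = 10

t=1  I1→ADD
t=2  I1 RO
t=4  I1 EX
t=5  I1 WR R3
t=6  I2→LSU
t=7  I2 RO | I3→SHIFT
t=8  I2 EX | I3 RO
t=9  I2 WR R3 | I3 EX
t=10  I3 WR R2 | I4→LSU
t=11  I4 RO | I5→SHIFT
t=12  I4 EX | I5 RO
t=13  I4 WR R4 | I5 EX
t=14  I5 WR R2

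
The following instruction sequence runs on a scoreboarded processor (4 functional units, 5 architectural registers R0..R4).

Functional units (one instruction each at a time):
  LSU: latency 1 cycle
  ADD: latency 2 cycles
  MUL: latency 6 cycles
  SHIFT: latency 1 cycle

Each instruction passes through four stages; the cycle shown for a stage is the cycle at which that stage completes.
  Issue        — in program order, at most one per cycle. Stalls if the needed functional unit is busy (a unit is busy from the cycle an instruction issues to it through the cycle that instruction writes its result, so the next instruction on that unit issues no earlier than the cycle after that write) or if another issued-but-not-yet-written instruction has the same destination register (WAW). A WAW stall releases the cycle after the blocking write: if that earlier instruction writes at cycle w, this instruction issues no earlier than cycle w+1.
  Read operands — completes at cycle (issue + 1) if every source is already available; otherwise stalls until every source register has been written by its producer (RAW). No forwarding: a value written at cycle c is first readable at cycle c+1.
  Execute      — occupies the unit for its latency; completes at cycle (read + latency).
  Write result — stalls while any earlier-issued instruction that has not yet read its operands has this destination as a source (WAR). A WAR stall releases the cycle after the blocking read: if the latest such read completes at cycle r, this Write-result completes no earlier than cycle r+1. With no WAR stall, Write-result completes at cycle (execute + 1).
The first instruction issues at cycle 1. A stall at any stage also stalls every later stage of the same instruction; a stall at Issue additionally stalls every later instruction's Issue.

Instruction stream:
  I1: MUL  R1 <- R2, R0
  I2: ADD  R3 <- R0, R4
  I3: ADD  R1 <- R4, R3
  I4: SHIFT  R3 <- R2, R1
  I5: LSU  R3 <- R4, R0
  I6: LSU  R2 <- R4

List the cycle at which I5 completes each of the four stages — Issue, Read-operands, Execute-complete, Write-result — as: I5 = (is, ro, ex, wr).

I5 = (18, 19, 20, 21)

cycle 1: I1→MUL
cycle 2: I1 RO, I2→ADD
cycle 3: I2 RO
cycle 5: I2 EX
cycle 6: I2 WR R3
cycle 8: I1 EX
cycle 9: I1 WR R1
cycle 10: I3→ADD
cycle 11: I3 RO, I4→SHIFT
cycle 13: I3 EX
cycle 14: I3 WR R1
cycle 15: I4 RO
cycle 16: I4 EX
cycle 17: I4 WR R3
cycle 18: I5→LSU
cycle 19: I5 RO
cycle 20: I5 EX
cycle 21: I5 WR R3
cycle 22: I6→LSU
cycle 23: I6 RO
cycle 24: I6 EX
cycle 25: I6 WR R2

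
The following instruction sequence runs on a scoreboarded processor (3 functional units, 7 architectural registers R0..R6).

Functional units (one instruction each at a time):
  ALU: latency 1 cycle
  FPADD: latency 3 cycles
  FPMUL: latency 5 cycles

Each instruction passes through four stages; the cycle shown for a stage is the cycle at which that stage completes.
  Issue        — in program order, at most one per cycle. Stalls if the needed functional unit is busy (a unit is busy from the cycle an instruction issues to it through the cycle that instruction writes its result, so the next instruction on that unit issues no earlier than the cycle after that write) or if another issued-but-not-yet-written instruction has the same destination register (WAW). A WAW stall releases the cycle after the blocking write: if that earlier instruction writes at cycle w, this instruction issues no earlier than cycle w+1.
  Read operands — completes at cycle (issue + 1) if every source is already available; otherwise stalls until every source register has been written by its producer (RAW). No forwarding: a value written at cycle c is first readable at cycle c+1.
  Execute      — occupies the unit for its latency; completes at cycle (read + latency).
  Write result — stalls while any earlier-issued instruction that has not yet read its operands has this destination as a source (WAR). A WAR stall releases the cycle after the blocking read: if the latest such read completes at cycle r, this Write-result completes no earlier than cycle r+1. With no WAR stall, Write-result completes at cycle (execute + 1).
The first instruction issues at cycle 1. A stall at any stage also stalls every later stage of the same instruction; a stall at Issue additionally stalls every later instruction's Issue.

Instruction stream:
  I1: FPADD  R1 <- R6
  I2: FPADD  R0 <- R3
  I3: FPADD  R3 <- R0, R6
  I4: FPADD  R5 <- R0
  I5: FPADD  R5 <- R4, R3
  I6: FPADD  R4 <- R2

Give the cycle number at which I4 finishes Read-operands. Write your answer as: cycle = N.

cycle = 20

t=1  issue I1 (FPADD)
t=2  I1 read-ops
t=5  I1 finished on FPADD
t=6  I1→R1
t=7  issue I2 (FPADD)
t=8  I2 read-ops
t=11  I2 finished on FPADD
t=12  I2→R0
t=13  issue I3 (FPADD)
t=14  I3 read-ops
t=17  I3 finished on FPADD
t=18  I3→R3
t=19  issue I4 (FPADD)
t=20  I4 read-ops
t=23  I4 finished on FPADD
t=24  I4→R5
t=25  issue I5 (FPADD)
t=26  I5 read-ops
t=29  I5 finished on FPADD
t=30  I5→R5
t=31  issue I6 (FPADD)
t=32  I6 read-ops
t=35  I6 finished on FPADD
t=36  I6→R4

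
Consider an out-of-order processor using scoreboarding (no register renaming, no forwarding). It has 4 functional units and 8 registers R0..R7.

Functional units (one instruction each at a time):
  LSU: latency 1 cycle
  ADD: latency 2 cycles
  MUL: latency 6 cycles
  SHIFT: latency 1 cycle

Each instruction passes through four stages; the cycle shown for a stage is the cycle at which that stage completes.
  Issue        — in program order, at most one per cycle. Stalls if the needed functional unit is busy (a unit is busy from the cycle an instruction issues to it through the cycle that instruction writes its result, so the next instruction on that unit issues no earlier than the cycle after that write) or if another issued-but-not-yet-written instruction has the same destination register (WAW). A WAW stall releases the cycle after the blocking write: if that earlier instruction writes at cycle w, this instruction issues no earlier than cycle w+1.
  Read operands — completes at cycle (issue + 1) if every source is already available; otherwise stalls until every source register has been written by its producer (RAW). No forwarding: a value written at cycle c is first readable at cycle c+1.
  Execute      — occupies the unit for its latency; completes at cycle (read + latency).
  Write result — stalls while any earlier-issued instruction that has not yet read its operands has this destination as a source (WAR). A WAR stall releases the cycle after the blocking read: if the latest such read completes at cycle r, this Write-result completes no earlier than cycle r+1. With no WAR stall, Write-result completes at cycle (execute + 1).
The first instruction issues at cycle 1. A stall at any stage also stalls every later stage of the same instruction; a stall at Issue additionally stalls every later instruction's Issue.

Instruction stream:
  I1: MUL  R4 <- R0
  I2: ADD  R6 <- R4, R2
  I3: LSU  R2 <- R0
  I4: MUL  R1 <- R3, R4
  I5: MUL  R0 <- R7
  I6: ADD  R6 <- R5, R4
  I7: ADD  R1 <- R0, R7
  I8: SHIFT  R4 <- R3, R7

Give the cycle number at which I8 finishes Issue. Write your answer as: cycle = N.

c1: I1 issues→MUL
c2: I1 reads · I2 issues→ADD
c3: I3 issues→LSU
c4: I3 reads
c5: I3 exec-done
c8: I1 exec-done
c9: I1 writes R4
c10: I2 reads · I4 issues→MUL
c11: I3 writes R2 · I4 reads
c12: I2 exec-done
c13: I2 writes R6
c17: I4 exec-done
c18: I4 writes R1
c19: I5 issues→MUL
c20: I5 reads · I6 issues→ADD
c21: I6 reads
c23: I6 exec-done
c24: I6 writes R6
c25: I7 issues→ADD
c26: I5 exec-done · I8 issues→SHIFT
c27: I5 writes R0 · I8 reads
c28: I7 reads · I8 exec-done
c29: I8 writes R4
c30: I7 exec-done
c31: I7 writes R1

cycle = 26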